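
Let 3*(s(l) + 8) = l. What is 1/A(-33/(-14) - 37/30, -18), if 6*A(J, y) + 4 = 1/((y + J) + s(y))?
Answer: -19452/13073 ≈ -1.4880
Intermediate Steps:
s(l) = -8 + l/3
A(J, y) = -⅔ + 1/(6*(-8 + J + 4*y/3)) (A(J, y) = -⅔ + 1/(6*((y + J) + (-8 + y/3))) = -⅔ + 1/(6*((J + y) + (-8 + y/3))) = -⅔ + 1/(6*(-8 + J + 4*y/3)))
1/A(-33/(-14) - 37/30, -18) = 1/((99 - 16*(-18) - 12*(-33/(-14) - 37/30))/(6*(-24 + 3*(-33/(-14) - 37/30) + 4*(-18)))) = 1/((99 + 288 - 12*(-33*(-1/14) - 37*1/30))/(6*(-24 + 3*(-33*(-1/14) - 37*1/30) - 72))) = 1/((99 + 288 - 12*(33/14 - 37/30))/(6*(-24 + 3*(33/14 - 37/30) - 72))) = 1/((99 + 288 - 12*118/105)/(6*(-24 + 3*(118/105) - 72))) = 1/((99 + 288 - 472/35)/(6*(-24 + 118/35 - 72))) = 1/((⅙)*(13073/35)/(-3242/35)) = 1/((⅙)*(-35/3242)*(13073/35)) = 1/(-13073/19452) = -19452/13073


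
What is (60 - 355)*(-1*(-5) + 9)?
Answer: -4130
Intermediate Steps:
(60 - 355)*(-1*(-5) + 9) = -295*(5 + 9) = -295*14 = -4130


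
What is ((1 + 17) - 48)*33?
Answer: -990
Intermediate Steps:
((1 + 17) - 48)*33 = (18 - 48)*33 = -30*33 = -990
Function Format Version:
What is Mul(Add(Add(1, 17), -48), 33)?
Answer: -990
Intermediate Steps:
Mul(Add(Add(1, 17), -48), 33) = Mul(Add(18, -48), 33) = Mul(-30, 33) = -990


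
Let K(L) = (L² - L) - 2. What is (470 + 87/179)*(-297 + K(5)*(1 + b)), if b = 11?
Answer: -6821577/179 ≈ -38109.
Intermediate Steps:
K(L) = -2 + L² - L
(470 + 87/179)*(-297 + K(5)*(1 + b)) = (470 + 87/179)*(-297 + (-2 + 5² - 1*5)*(1 + 11)) = (470 + 87*(1/179))*(-297 + (-2 + 25 - 5)*12) = (470 + 87/179)*(-297 + 18*12) = 84217*(-297 + 216)/179 = (84217/179)*(-81) = -6821577/179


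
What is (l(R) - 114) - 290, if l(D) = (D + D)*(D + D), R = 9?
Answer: -80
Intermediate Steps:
l(D) = 4*D² (l(D) = (2*D)*(2*D) = 4*D²)
(l(R) - 114) - 290 = (4*9² - 114) - 290 = (4*81 - 114) - 290 = (324 - 114) - 290 = 210 - 290 = -80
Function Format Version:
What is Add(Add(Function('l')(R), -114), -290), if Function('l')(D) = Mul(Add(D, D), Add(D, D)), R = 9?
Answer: -80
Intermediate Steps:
Function('l')(D) = Mul(4, Pow(D, 2)) (Function('l')(D) = Mul(Mul(2, D), Mul(2, D)) = Mul(4, Pow(D, 2)))
Add(Add(Function('l')(R), -114), -290) = Add(Add(Mul(4, Pow(9, 2)), -114), -290) = Add(Add(Mul(4, 81), -114), -290) = Add(Add(324, -114), -290) = Add(210, -290) = -80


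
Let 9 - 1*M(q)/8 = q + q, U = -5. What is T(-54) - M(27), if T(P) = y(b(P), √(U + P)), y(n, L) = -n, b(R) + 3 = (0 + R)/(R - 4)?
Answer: 10500/29 ≈ 362.07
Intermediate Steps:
M(q) = 72 - 16*q (M(q) = 72 - 8*(q + q) = 72 - 16*q)
b(R) = -3 + R/(-4 + R) (b(R) = -3 + (0 + R)/(R - 4) = -3 + R/(-4 + R))
T(P) = -2*(6 - P)/(-4 + P)
T(-54) - M(27) = 2*(-6 - 54)/(-4 - 54) - (72 - 16*27) = 2*(-60)/(-58) - (72 - 432) = 2*(-1/58)*(-60) - 1*(-360) = 60/29 + 360 = 10500/29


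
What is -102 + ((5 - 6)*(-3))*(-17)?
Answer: -153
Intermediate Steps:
-102 + ((5 - 6)*(-3))*(-17) = -102 - 1*(-3)*(-17) = -102 + 3*(-17) = -102 - 51 = -153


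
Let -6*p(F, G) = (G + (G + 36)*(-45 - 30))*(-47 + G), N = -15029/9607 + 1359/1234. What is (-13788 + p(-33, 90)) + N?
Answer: 631773195223/11855038 ≈ 53292.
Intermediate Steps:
N = -5489873/11855038 (N = -15029*1/9607 + 1359*(1/1234) = -15029/9607 + 1359/1234 = -5489873/11855038 ≈ -0.46308)
p(F, G) = -(-2700 - 74*G)*(-47 + G)/6 (p(F, G) = -(G + (G + 36)*(-45 - 30))*(-47 + G)/6 = -(G + (36 + G)*(-75))*(-47 + G)/6 = -(G + (-2700 - 75*G))*(-47 + G)/6 = -(-2700 - 74*G)*(-47 + G)/6)
(-13788 + p(-33, 90)) + N = (-13788 + (-21150 - 389/3*90 + (37/3)*90²)) - 5489873/11855038 = (-13788 + (-21150 - 11670 + (37/3)*8100)) - 5489873/11855038 = (-13788 + (-21150 - 11670 + 99900)) - 5489873/11855038 = (-13788 + 67080) - 5489873/11855038 = 53292 - 5489873/11855038 = 631773195223/11855038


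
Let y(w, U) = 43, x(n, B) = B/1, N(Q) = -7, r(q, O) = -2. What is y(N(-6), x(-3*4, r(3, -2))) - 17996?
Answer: -17953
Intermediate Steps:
x(n, B) = B (x(n, B) = B*1 = B)
y(N(-6), x(-3*4, r(3, -2))) - 17996 = 43 - 17996 = -17953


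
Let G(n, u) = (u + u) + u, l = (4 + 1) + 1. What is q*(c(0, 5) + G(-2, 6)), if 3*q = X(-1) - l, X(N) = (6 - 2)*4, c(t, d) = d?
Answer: 230/3 ≈ 76.667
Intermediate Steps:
X(N) = 16 (X(N) = 4*4 = 16)
l = 6 (l = 5 + 1 = 6)
G(n, u) = 3*u (G(n, u) = 2*u + u = 3*u)
q = 10/3 (q = (16 - 1*6)/3 = (16 - 6)/3 = (1/3)*10 = 10/3 ≈ 3.3333)
q*(c(0, 5) + G(-2, 6)) = 10*(5 + 3*6)/3 = 10*(5 + 18)/3 = (10/3)*23 = 230/3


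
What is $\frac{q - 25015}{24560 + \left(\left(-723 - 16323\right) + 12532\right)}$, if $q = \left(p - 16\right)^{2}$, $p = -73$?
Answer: $- \frac{2849}{3341} \approx -0.85274$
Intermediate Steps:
$q = 7921$ ($q = \left(-73 - 16\right)^{2} = \left(-89\right)^{2} = 7921$)
$\frac{q - 25015}{24560 + \left(\left(-723 - 16323\right) + 12532\right)} = \frac{7921 - 25015}{24560 + \left(\left(-723 - 16323\right) + 12532\right)} = - \frac{17094}{24560 + \left(-17046 + 12532\right)} = - \frac{17094}{24560 - 4514} = - \frac{17094}{20046} = \left(-17094\right) \frac{1}{20046} = - \frac{2849}{3341}$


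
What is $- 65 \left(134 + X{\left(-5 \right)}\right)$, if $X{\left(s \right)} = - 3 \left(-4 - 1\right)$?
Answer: $-9685$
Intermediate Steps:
$X{\left(s \right)} = 15$ ($X{\left(s \right)} = \left(-3\right) \left(-5\right) = 15$)
$- 65 \left(134 + X{\left(-5 \right)}\right) = - 65 \left(134 + 15\right) = \left(-65\right) 149 = -9685$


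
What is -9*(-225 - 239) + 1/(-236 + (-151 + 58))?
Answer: 1373903/329 ≈ 4176.0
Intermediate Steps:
-9*(-225 - 239) + 1/(-236 + (-151 + 58)) = -9*(-464) + 1/(-236 - 93) = 4176 + 1/(-329) = 4176 - 1/329 = 1373903/329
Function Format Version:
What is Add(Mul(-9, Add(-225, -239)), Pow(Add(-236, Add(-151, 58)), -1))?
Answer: Rational(1373903, 329) ≈ 4176.0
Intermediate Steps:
Add(Mul(-9, Add(-225, -239)), Pow(Add(-236, Add(-151, 58)), -1)) = Add(Mul(-9, -464), Pow(Add(-236, -93), -1)) = Add(4176, Pow(-329, -1)) = Add(4176, Rational(-1, 329)) = Rational(1373903, 329)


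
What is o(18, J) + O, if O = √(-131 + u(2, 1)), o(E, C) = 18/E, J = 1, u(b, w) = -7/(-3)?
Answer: 1 + I*√1158/3 ≈ 1.0 + 11.343*I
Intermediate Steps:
u(b, w) = 7/3 (u(b, w) = -7*(-⅓) = 7/3)
O = I*√1158/3 (O = √(-131 + 7/3) = √(-386/3) = I*√1158/3 ≈ 11.343*I)
o(18, J) + O = 18/18 + I*√1158/3 = 18*(1/18) + I*√1158/3 = 1 + I*√1158/3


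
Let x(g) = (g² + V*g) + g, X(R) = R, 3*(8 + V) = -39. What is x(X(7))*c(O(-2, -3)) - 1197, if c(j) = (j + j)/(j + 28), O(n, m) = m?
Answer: -29379/25 ≈ -1175.2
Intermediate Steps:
V = -21 (V = -8 + (⅓)*(-39) = -8 - 13 = -21)
c(j) = 2*j/(28 + j) (c(j) = (2*j)/(28 + j) = 2*j/(28 + j))
x(g) = g² - 20*g (x(g) = (g² - 21*g) + g = g² - 20*g)
x(X(7))*c(O(-2, -3)) - 1197 = (7*(-20 + 7))*(2*(-3)/(28 - 3)) - 1197 = (7*(-13))*(2*(-3)/25) - 1197 = -182*(-3)/25 - 1197 = -91*(-6/25) - 1197 = 546/25 - 1197 = -29379/25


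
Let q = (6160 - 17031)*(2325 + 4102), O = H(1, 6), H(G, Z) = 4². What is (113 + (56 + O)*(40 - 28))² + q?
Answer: -68913388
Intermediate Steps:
H(G, Z) = 16
O = 16
q = -69867917 (q = -10871*6427 = -69867917)
(113 + (56 + O)*(40 - 28))² + q = (113 + (56 + 16)*(40 - 28))² - 69867917 = (113 + 72*12)² - 69867917 = (113 + 864)² - 69867917 = 977² - 69867917 = 954529 - 69867917 = -68913388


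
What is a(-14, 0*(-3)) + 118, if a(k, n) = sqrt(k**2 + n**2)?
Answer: 132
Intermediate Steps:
a(-14, 0*(-3)) + 118 = sqrt((-14)**2 + (0*(-3))**2) + 118 = sqrt(196 + 0**2) + 118 = sqrt(196 + 0) + 118 = sqrt(196) + 118 = 14 + 118 = 132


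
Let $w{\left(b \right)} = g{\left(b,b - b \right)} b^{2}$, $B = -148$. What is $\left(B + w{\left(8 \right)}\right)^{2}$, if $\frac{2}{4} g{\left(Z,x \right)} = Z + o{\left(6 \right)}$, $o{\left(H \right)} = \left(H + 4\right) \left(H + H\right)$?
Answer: $263607696$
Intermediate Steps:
$o{\left(H \right)} = 2 H \left(4 + H\right)$ ($o{\left(H \right)} = \left(4 + H\right) 2 H = 2 H \left(4 + H\right)$)
$g{\left(Z,x \right)} = 240 + 2 Z$ ($g{\left(Z,x \right)} = 2 \left(Z + 2 \cdot 6 \left(4 + 6\right)\right) = 2 \left(Z + 2 \cdot 6 \cdot 10\right) = 2 \left(Z + 120\right) = 2 \left(120 + Z\right) = 240 + 2 Z$)
$w{\left(b \right)} = b^{2} \left(240 + 2 b\right)$ ($w{\left(b \right)} = \left(240 + 2 b\right) b^{2} = b^{2} \left(240 + 2 b\right)$)
$\left(B + w{\left(8 \right)}\right)^{2} = \left(-148 + 2 \cdot 8^{2} \left(120 + 8\right)\right)^{2} = \left(-148 + 2 \cdot 64 \cdot 128\right)^{2} = \left(-148 + 16384\right)^{2} = 16236^{2} = 263607696$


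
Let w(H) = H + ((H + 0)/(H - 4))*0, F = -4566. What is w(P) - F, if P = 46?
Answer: 4612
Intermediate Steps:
w(H) = H (w(H) = H + (H/(-4 + H))*0 = H + 0 = H)
w(P) - F = 46 - 1*(-4566) = 46 + 4566 = 4612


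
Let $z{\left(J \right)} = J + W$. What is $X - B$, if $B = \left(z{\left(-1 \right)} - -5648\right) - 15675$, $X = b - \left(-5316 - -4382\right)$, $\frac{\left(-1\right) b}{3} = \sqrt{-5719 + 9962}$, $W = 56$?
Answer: $10906 - 3 \sqrt{4243} \approx 10711.0$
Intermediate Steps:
$z{\left(J \right)} = 56 + J$ ($z{\left(J \right)} = J + 56 = 56 + J$)
$b = - 3 \sqrt{4243}$ ($b = - 3 \sqrt{-5719 + 9962} = - 3 \sqrt{4243} \approx -195.42$)
$X = 934 - 3 \sqrt{4243}$ ($X = - 3 \sqrt{4243} - \left(-5316 - -4382\right) = - 3 \sqrt{4243} - \left(-5316 + 4382\right) = - 3 \sqrt{4243} - -934 = - 3 \sqrt{4243} + 934 = 934 - 3 \sqrt{4243} \approx 738.58$)
$B = -9972$ ($B = \left(\left(56 - 1\right) - -5648\right) - 15675 = \left(55 + \left(-2603 + 8251\right)\right) - 15675 = \left(55 + 5648\right) - 15675 = 5703 - 15675 = -9972$)
$X - B = \left(934 - 3 \sqrt{4243}\right) - -9972 = \left(934 - 3 \sqrt{4243}\right) + 9972 = 10906 - 3 \sqrt{4243}$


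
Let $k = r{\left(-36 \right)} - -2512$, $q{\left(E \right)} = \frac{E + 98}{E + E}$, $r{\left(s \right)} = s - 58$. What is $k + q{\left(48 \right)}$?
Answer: $\frac{116137}{48} \approx 2419.5$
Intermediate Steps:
$r{\left(s \right)} = -58 + s$ ($r{\left(s \right)} = s - 58 = -58 + s$)
$q{\left(E \right)} = \frac{98 + E}{2 E}$
$k = 2418$ ($k = \left(-58 - 36\right) - -2512 = -94 + 2512 = 2418$)
$k + q{\left(48 \right)} = 2418 + \frac{98 + 48}{2 \cdot 48} = 2418 + \frac{1}{2} \cdot \frac{1}{48} \cdot 146 = 2418 + \frac{73}{48} = \frac{116137}{48}$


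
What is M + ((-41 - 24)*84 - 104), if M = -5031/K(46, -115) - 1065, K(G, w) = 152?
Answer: -1012639/152 ≈ -6662.1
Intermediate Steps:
M = -166911/152 (M = -5031/152 - 1065 = -166911/152 ≈ -1098.1)
M + ((-41 - 24)*84 - 104) = -166911/152 + ((-41 - 24)*84 - 104) = -166911/152 + (-65*84 - 104) = -166911/152 + (-5460 - 104) = -166911/152 - 5564 = -1012639/152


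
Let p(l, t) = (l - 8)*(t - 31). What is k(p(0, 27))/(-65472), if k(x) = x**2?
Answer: -16/1023 ≈ -0.015640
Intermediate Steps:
p(l, t) = (-31 + t)*(-8 + l) (p(l, t) = (-8 + l)*(-31 + t) = (-31 + t)*(-8 + l))
k(p(0, 27))/(-65472) = (248 - 31*0 - 8*27 + 0*27)**2/(-65472) = (248 + 0 - 216 + 0)**2*(-1/65472) = 32**2*(-1/65472) = 1024*(-1/65472) = -16/1023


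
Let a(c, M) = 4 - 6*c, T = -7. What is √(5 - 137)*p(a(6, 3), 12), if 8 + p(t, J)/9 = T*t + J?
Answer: 4104*I*√33 ≈ 23576.0*I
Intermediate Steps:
a(c, M) = 4 - 6*c
p(t, J) = -72 - 63*t + 9*J (p(t, J) = -72 + 9*(-7*t + J) = -72 + 9*(J - 7*t) = -72 + (-63*t + 9*J) = -72 - 63*t + 9*J)
√(5 - 137)*p(a(6, 3), 12) = √(5 - 137)*(-72 - 63*(4 - 6*6) + 9*12) = √(-132)*(-72 - 63*(4 - 36) + 108) = (2*I*√33)*(-72 - 63*(-32) + 108) = (2*I*√33)*(-72 + 2016 + 108) = (2*I*√33)*2052 = 4104*I*√33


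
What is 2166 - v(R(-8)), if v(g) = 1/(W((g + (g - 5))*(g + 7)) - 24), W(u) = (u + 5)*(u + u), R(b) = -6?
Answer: 831743/384 ≈ 2166.0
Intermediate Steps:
W(u) = 2*u*(5 + u) (W(u) = (5 + u)*(2*u) = 2*u*(5 + u))
v(g) = 1/(-24 + 2*(-5 + 2*g)*(5 + (-5 + 2*g)*(7 + g))*(7 + g)) (v(g) = 1/(2*((g + (g - 5))*(g + 7))*(5 + (g + (g - 5))*(g + 7)) - 24) = 1/(2*((g + (-5 + g))*(7 + g))*(5 + (g + (-5 + g))*(7 + g)) - 24) = 1/(2*((-5 + 2*g)*(7 + g))*(5 + (-5 + 2*g)*(7 + g)) - 24) = 1/(2*(-5 + 2*g)*(5 + (-5 + 2*g)*(7 + g))*(7 + g) - 24) = 1/(-24 + 2*(-5 + 2*g)*(5 + (-5 + 2*g)*(7 + g))*(7 + g)))
2166 - v(R(-8)) = 2166 - 1/(2*(1038 - 585*(-6) - 49*(-6)² + 4*(-6)⁴ + 36*(-6)³)) = 2166 - 1/(2*(1038 + 3510 - 49*36 + 4*1296 + 36*(-216))) = 2166 - 1/(2*(1038 + 3510 - 1764 + 5184 - 7776)) = 2166 - 1/(2*192) = 2166 - 1*1/384 = 2166 - 1/384 = 831743/384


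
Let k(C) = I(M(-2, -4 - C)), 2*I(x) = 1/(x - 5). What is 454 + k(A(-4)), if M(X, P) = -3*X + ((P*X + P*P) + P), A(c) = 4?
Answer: 66285/146 ≈ 454.01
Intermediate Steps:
M(X, P) = P + P² - 3*X + P*X (M(X, P) = -3*X + ((P*X + P²) + P) = -3*X + ((P² + P*X) + P) = -3*X + (P + P² + P*X) = P + P² - 3*X + P*X)
I(x) = 1/(2*(-5 + x)) (I(x) = 1/(2*(x - 5)) = 1/(2*(-5 + x)))
k(C) = 1/(2*(5 + C + (-4 - C)²)) (k(C) = 1/(2*(-5 + ((-4 - C) + (-4 - C)² - 3*(-2) + (-4 - C)*(-2)))) = 1/(2*(-5 + ((-4 - C) + (-4 - C)² + 6 + (8 + 2*C)))) = 1/(2*(-5 + (10 + C + (-4 - C)²))) = 1/(2*(5 + C + (-4 - C)²)))
454 + k(A(-4)) = 454 + 1/(2*(21 + 4² + 9*4)) = 454 + 1/(2*(21 + 16 + 36)) = 454 + (½)/73 = 454 + (½)*(1/73) = 454 + 1/146 = 66285/146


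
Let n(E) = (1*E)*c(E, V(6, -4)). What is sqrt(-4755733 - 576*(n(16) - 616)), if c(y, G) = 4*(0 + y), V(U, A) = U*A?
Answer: 17*I*sqrt(17269) ≈ 2234.0*I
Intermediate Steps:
V(U, A) = A*U
c(y, G) = 4*y
n(E) = 4*E**2 (n(E) = (1*E)*(4*E) = E*(4*E) = 4*E**2)
sqrt(-4755733 - 576*(n(16) - 616)) = sqrt(-4755733 - 576*(4*16**2 - 616)) = sqrt(-4755733 - 576*(4*256 - 616)) = sqrt(-4755733 - 576*(1024 - 616)) = sqrt(-4755733 - 576*408) = sqrt(-4755733 - 235008) = sqrt(-4990741) = 17*I*sqrt(17269)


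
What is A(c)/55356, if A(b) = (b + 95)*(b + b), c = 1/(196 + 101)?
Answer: 14108/1220724351 ≈ 1.1557e-5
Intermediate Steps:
c = 1/297 ≈ 0.0033670
A(b) = 2*b*(95 + b) (A(b) = (95 + b)*(2*b) = 2*b*(95 + b))
A(c)/55356 = (2*(1/297)*(95 + 1/297))/55356 = (2*(1/297)*(28216/297))*(1/55356) = (56432/88209)*(1/55356) = 14108/1220724351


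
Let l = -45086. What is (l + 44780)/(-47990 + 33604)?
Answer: 153/7193 ≈ 0.021271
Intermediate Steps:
(l + 44780)/(-47990 + 33604) = (-45086 + 44780)/(-47990 + 33604) = -306/(-14386) = -306*(-1/14386) = 153/7193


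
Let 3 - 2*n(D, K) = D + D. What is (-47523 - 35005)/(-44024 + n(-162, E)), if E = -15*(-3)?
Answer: 165056/87721 ≈ 1.8816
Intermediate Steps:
E = 45
n(D, K) = 3/2 - D (n(D, K) = 3/2 - (D + D)/2 = 3/2 - D)
(-47523 - 35005)/(-44024 + n(-162, E)) = (-47523 - 35005)/(-44024 + (3/2 - 1*(-162))) = -82528/(-44024 + (3/2 + 162)) = -82528/(-44024 + 327/2) = -82528/(-87721/2) = -82528*(-2/87721) = 165056/87721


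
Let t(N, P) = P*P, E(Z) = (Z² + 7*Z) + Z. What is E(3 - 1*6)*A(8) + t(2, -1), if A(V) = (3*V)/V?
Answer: -44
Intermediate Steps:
E(Z) = Z² + 8*Z
t(N, P) = P²
A(V) = 3
E(3 - 1*6)*A(8) + t(2, -1) = ((3 - 1*6)*(8 + (3 - 1*6)))*3 + (-1)² = ((3 - 6)*(8 + (3 - 6)))*3 + 1 = -3*(8 - 3)*3 + 1 = -3*5*3 + 1 = -15*3 + 1 = -45 + 1 = -44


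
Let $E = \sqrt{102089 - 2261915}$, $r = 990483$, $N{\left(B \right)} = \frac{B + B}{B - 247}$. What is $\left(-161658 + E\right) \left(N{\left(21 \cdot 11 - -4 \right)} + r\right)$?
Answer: $-160113169209 + \frac{5942663 i \sqrt{2159826}}{6} \approx -1.6011 \cdot 10^{11} + 1.4556 \cdot 10^{9} i$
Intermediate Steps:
$N{\left(B \right)} = \frac{2 B}{-247 + B}$
$E = i \sqrt{2159826}$ ($E = \sqrt{-2159826} = i \sqrt{2159826} \approx 1469.6 i$)
$\left(-161658 + E\right) \left(N{\left(21 \cdot 11 - -4 \right)} + r\right) = \left(-161658 + i \sqrt{2159826}\right) \left(\frac{2 \left(21 \cdot 11 - -4\right)}{-247 + \left(21 \cdot 11 - -4\right)} + 990483\right) = \left(-161658 + i \sqrt{2159826}\right) \left(\frac{2 \left(231 + \left(-3 + 7\right)\right)}{-247 + \left(231 + \left(-3 + 7\right)\right)} + 990483\right) = \left(-161658 + i \sqrt{2159826}\right) \left(\frac{2 \left(231 + 4\right)}{-247 + \left(231 + 4\right)} + 990483\right) = \left(-161658 + i \sqrt{2159826}\right) \left(2 \cdot 235 \frac{1}{-247 + 235} + 990483\right) = \left(-161658 + i \sqrt{2159826}\right) \left(2 \cdot 235 \frac{1}{-12} + 990483\right) = \left(-161658 + i \sqrt{2159826}\right) \left(2 \cdot 235 \left(- \frac{1}{12}\right) + 990483\right) = \left(-161658 + i \sqrt{2159826}\right) \left(- \frac{235}{6} + 990483\right) = \left(-161658 + i \sqrt{2159826}\right) \frac{5942663}{6} = -160113169209 + \frac{5942663 i \sqrt{2159826}}{6}$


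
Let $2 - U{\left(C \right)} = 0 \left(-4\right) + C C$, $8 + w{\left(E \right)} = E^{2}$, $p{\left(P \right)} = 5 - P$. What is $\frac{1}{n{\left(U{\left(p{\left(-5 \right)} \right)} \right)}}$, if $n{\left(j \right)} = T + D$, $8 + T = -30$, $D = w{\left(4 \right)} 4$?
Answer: $- \frac{1}{6} \approx -0.16667$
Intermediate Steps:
$w{\left(E \right)} = -8 + E^{2}$
$U{\left(C \right)} = 2 - C^{2}$ ($U{\left(C \right)} = 2 - \left(0 \left(-4\right) + C C\right) = 2 - \left(0 + C^{2}\right) = 2 - C^{2}$)
$D = 32$ ($D = \left(-8 + 4^{2}\right) 4 = \left(-8 + 16\right) 4 = 8 \cdot 4 = 32$)
$T = -38$ ($T = -8 - 30 = -38$)
$n{\left(j \right)} = -6$ ($n{\left(j \right)} = -38 + 32 = -6$)
$\frac{1}{n{\left(U{\left(p{\left(-5 \right)} \right)} \right)}} = \frac{1}{-6} = - \frac{1}{6}$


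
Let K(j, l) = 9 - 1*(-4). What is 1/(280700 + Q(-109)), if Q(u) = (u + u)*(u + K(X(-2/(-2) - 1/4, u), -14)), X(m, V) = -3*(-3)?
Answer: 1/301628 ≈ 3.3153e-6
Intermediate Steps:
X(m, V) = 9
K(j, l) = 13 (K(j, l) = 9 + 4 = 13)
Q(u) = 2*u*(13 + u) (Q(u) = (u + u)*(u + 13) = (2*u)*(13 + u) = 2*u*(13 + u))
1/(280700 + Q(-109)) = 1/(280700 + 2*(-109)*(13 - 109)) = 1/(280700 + 2*(-109)*(-96)) = 1/(280700 + 20928) = 1/301628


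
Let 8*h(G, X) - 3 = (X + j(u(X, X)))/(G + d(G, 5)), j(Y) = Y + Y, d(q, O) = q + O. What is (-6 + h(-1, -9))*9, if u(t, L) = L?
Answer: -243/4 ≈ -60.750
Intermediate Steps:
d(q, O) = O + q
j(Y) = 2*Y
h(G, X) = 3/8 + 3*X/(8*(5 + 2*G)) (h(G, X) = 3/8 + ((X + 2*X)/(G + (5 + G)))/8 = 3/8 + ((3*X)/(5 + 2*G))/8 = 3/8 + (3*X/(5 + 2*G))/8 = 3/8 + 3*X/(8*(5 + 2*G)))
(-6 + h(-1, -9))*9 = (-6 + 3*(5 - 9 + 2*(-1))/(8*(5 + 2*(-1))))*9 = (-6 + 3*(5 - 9 - 2)/(8*(5 - 2)))*9 = (-6 + (3/8)*(-6)/3)*9 = (-6 + (3/8)*(⅓)*(-6))*9 = (-6 - ¾)*9 = -27/4*9 = -243/4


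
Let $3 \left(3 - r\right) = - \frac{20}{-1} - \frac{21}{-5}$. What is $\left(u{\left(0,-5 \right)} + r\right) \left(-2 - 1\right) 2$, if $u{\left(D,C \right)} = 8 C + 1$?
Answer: $\frac{1322}{5} \approx 264.4$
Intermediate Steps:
$r = - \frac{76}{15}$ ($r = 3 - \frac{- \frac{20}{-1} - \frac{21}{-5}}{3} = 3 - \frac{\left(-20\right) \left(-1\right) - - \frac{21}{5}}{3} = 3 - \frac{20 + \frac{21}{5}}{3} = 3 - \frac{121}{15} = - \frac{76}{15} \approx -5.0667$)
$u{\left(D,C \right)} = 1 + 8 C$
$\left(u{\left(0,-5 \right)} + r\right) \left(-2 - 1\right) 2 = \left(\left(1 + 8 \left(-5\right)\right) - \frac{76}{15}\right) \left(-2 - 1\right) 2 = \left(\left(1 - 40\right) - \frac{76}{15}\right) \left(\left(-3\right) 2\right) = \left(-39 - \frac{76}{15}\right) \left(-6\right) = \left(- \frac{661}{15}\right) \left(-6\right) = \frac{1322}{5}$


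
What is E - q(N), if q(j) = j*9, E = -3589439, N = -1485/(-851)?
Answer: -3054625954/851 ≈ -3.5895e+6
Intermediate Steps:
N = 1485/851 (N = -1485*(-1/851) = 1485/851 ≈ 1.7450)
q(j) = 9*j
E - q(N) = -3589439 - 9*1485/851 = -3589439 - 1*13365/851 = -3589439 - 13365/851 = -3054625954/851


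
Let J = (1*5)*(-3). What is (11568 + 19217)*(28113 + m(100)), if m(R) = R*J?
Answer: 819281205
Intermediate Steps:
J = -15 (J = 5*(-3) = -15)
m(R) = -15*R (m(R) = R*(-15) = -15*R)
(11568 + 19217)*(28113 + m(100)) = (11568 + 19217)*(28113 - 15*100) = 30785*(28113 - 1500) = 30785*26613 = 819281205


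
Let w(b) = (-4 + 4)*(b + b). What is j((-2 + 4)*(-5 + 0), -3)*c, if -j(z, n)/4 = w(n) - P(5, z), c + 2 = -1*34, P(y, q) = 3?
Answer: -432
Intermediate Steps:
w(b) = 0 (w(b) = 0*(2*b) = 0)
c = -36 (c = -2 - 1*34 = -2 - 34 = -36)
j(z, n) = 12 (j(z, n) = -4*(0 - 1*3) = -4*(0 - 3) = -4*(-3) = 12)
j((-2 + 4)*(-5 + 0), -3)*c = 12*(-36) = -432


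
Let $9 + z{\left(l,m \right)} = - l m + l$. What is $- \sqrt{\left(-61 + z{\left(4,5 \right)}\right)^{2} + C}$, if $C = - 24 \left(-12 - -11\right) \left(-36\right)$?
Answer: $- 2 \sqrt{1633} \approx -80.821$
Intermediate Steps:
$z{\left(l,m \right)} = -9 + l - l m$ ($z{\left(l,m \right)} = -9 + \left(- l m + l\right) = -9 - \left(- l + l m\right) = -9 + l - l m$)
$C = -864$ ($C = - 24 \left(-12 + 11\right) \left(-36\right) = \left(-24\right) \left(-1\right) \left(-36\right) = 24 \left(-36\right) = -864$)
$- \sqrt{\left(-61 + z{\left(4,5 \right)}\right)^{2} + C} = - \sqrt{\left(-61 - \left(5 + 20\right)\right)^{2} - 864} = - \sqrt{\left(-61 - 25\right)^{2} - 864} = - \sqrt{\left(-86\right)^{2} - 864} = - \sqrt{7396 - 864} = - \sqrt{6532} = - 2 \sqrt{1633}$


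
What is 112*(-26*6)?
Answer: -17472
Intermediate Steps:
112*(-26*6) = 112*(-156) = -17472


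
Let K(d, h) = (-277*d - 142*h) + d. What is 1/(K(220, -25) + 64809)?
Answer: 1/7639 ≈ 0.00013091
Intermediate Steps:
K(d, h) = -276*d - 142*h
1/(K(220, -25) + 64809) = 1/((-276*220 - 142*(-25)) + 64809) = 1/((-60720 + 3550) + 64809) = 1/(-57170 + 64809) = 1/7639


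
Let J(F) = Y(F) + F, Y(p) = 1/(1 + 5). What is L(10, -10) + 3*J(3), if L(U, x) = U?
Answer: 39/2 ≈ 19.500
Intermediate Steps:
Y(p) = ⅙ (Y(p) = 1/6 = ⅙)
J(F) = ⅙ + F
L(10, -10) + 3*J(3) = 10 + 3*(⅙ + 3) = 10 + 3*(19/6) = 10 + 19/2 = 39/2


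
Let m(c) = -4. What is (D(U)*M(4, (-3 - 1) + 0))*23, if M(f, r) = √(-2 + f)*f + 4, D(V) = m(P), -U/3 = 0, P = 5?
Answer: -368 - 368*√2 ≈ -888.43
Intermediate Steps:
U = 0 (U = -3*0 = 0)
D(V) = -4
M(f, r) = 4 + f*√(-2 + f) (M(f, r) = f*√(-2 + f) + 4 = 4 + f*√(-2 + f))
(D(U)*M(4, (-3 - 1) + 0))*23 = -4*(4 + 4*√(-2 + 4))*23 = -4*(4 + 4*√2)*23 = (-16 - 16*√2)*23 = -368 - 368*√2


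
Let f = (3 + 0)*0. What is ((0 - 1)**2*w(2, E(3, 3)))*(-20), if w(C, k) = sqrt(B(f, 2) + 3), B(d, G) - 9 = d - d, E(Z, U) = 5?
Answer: -40*sqrt(3) ≈ -69.282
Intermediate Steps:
f = 0 (f = 3*0 = 0)
B(d, G) = 9 (B(d, G) = 9 + (d - d) = 9 + 0 = 9)
w(C, k) = 2*sqrt(3) (w(C, k) = sqrt(9 + 3) = sqrt(12) = 2*sqrt(3))
((0 - 1)**2*w(2, E(3, 3)))*(-20) = ((0 - 1)**2*(2*sqrt(3)))*(-20) = ((-1)**2*(2*sqrt(3)))*(-20) = (1*(2*sqrt(3)))*(-20) = (2*sqrt(3))*(-20) = -40*sqrt(3)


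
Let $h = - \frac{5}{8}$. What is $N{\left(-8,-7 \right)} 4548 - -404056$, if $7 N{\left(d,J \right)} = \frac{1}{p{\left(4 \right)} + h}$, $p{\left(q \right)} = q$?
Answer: $\frac{25467656}{63} \approx 4.0425 \cdot 10^{5}$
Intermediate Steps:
$h = - \frac{5}{8}$ ($h = \left(-5\right) \frac{1}{8} = - \frac{5}{8} \approx -0.625$)
$N{\left(d,J \right)} = \frac{8}{189}$ ($N{\left(d,J \right)} = \frac{1}{7 \left(4 - \frac{5}{8}\right)} = \frac{1}{7 \cdot \frac{27}{8}} = \frac{1}{7} \cdot \frac{8}{27} = \frac{8}{189}$)
$N{\left(-8,-7 \right)} 4548 - -404056 = \frac{8}{189} \cdot 4548 - -404056 = \frac{12128}{63} + 404056 = \frac{25467656}{63}$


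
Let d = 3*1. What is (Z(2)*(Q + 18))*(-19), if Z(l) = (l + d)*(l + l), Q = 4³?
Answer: -31160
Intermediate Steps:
Q = 64
d = 3
Z(l) = 2*l*(3 + l) (Z(l) = (l + 3)*(l + l) = (3 + l)*(2*l) = 2*l*(3 + l))
(Z(2)*(Q + 18))*(-19) = ((2*2*(3 + 2))*(64 + 18))*(-19) = ((2*2*5)*82)*(-19) = (20*82)*(-19) = 1640*(-19) = -31160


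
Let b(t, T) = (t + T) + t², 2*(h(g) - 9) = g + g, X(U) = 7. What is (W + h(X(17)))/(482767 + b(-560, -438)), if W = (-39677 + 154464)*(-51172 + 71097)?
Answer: 762376997/265123 ≈ 2875.6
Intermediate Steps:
h(g) = 9 + g (h(g) = 9 + (g + g)/2 = 9 + (2*g)/2 = 9 + g)
b(t, T) = T + t + t² (b(t, T) = (T + t) + t² = T + t + t²)
W = 2287130975 (W = 114787*19925 = 2287130975)
(W + h(X(17)))/(482767 + b(-560, -438)) = (2287130975 + (9 + 7))/(482767 + (-438 - 560 + (-560)²)) = (2287130975 + 16)/(482767 + (-438 - 560 + 313600)) = 2287130991/(482767 + 312602) = 2287130991/795369 = 2287130991*(1/795369) = 762376997/265123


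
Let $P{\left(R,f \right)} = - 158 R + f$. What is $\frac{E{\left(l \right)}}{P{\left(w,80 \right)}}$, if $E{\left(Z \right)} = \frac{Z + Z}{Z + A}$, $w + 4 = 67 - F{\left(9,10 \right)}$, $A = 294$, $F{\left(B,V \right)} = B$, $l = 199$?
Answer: $- \frac{199}{2083418} \approx -9.5516 \cdot 10^{-5}$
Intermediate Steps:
$w = 54$ ($w = -4 + \left(67 - 9\right) = -4 + 58 = 54$)
$E{\left(Z \right)} = \frac{2 Z}{294 + Z}$ ($E{\left(Z \right)} = \frac{Z + Z}{Z + 294} = \frac{2 Z}{294 + Z}$)
$P{\left(R,f \right)} = f - 158 R$
$\frac{E{\left(l \right)}}{P{\left(w,80 \right)}} = \frac{2 \cdot 199 \frac{1}{294 + 199}}{80 - 8532} = \frac{2 \cdot 199 \cdot \frac{1}{493}}{80 - 8532} = \frac{2 \cdot 199 \cdot \frac{1}{493}}{-8452} = \frac{398}{493} \left(- \frac{1}{8452}\right) = - \frac{199}{2083418}$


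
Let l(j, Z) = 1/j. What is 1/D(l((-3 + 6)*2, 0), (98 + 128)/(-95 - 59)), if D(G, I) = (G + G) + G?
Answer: 2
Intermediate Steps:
l(j, Z) = 1/j
D(G, I) = 3*G (D(G, I) = 2*G + G = 3*G)
1/D(l((-3 + 6)*2, 0), (98 + 128)/(-95 - 59)) = 1/(3/(((-3 + 6)*2))) = 1/(3/((3*2))) = 1/(3/6) = 1/(3*(⅙)) = 1/(½) = 2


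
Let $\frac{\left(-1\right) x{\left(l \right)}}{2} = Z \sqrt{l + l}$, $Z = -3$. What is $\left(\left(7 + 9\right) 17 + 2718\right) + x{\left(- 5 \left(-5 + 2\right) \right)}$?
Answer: $2990 + 6 \sqrt{30} \approx 3022.9$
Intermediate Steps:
$x{\left(l \right)} = 6 \sqrt{2} \sqrt{l}$ ($x{\left(l \right)} = - 2 \left(- 3 \sqrt{l + l}\right) = - 2 \left(- 3 \sqrt{2 l}\right) = - 2 \left(- 3 \sqrt{2} \sqrt{l}\right) = 6 \sqrt{2} \sqrt{l}$)
$\left(\left(7 + 9\right) 17 + 2718\right) + x{\left(- 5 \left(-5 + 2\right) \right)} = \left(\left(7 + 9\right) 17 + 2718\right) + 6 \sqrt{2} \sqrt{- 5 \left(-5 + 2\right)} = \left(16 \cdot 17 + 2718\right) + 6 \sqrt{2} \sqrt{\left(-5\right) \left(-3\right)} = \left(272 + 2718\right) + 6 \sqrt{2} \sqrt{15} = 2990 + 6 \sqrt{30}$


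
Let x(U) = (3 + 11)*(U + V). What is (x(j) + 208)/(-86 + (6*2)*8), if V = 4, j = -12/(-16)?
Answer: 549/20 ≈ 27.450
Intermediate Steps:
j = ¾ (j = -12*(-1/16) = ¾ ≈ 0.75000)
x(U) = 56 + 14*U (x(U) = (3 + 11)*(U + 4) = 14*(4 + U) = 56 + 14*U)
(x(j) + 208)/(-86 + (6*2)*8) = ((56 + 14*(¾)) + 208)/(-86 + (6*2)*8) = ((56 + 21/2) + 208)/(-86 + 12*8) = (133/2 + 208)/(-86 + 96) = (549/2)/10 = (549/2)*(⅒) = 549/20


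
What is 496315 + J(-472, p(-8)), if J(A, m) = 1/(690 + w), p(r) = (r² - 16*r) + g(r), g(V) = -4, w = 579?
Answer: 629823736/1269 ≈ 4.9632e+5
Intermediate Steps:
p(r) = -4 + r² - 16*r (p(r) = (r² - 16*r) - 4 = -4 + r² - 16*r)
J(A, m) = 1/1269 (J(A, m) = 1/(690 + 579) = 1/1269)
496315 + J(-472, p(-8)) = 496315 + 1/1269 = 629823736/1269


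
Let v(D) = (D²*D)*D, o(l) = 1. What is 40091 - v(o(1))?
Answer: 40090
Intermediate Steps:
v(D) = D⁴ (v(D) = D³*D = D⁴)
40091 - v(o(1)) = 40091 - 1*1⁴ = 40091 - 1*1 = 40091 - 1 = 40090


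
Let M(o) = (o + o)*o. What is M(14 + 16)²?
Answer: 3240000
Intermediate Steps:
M(o) = 2*o² (M(o) = (2*o)*o = 2*o²)
M(14 + 16)² = (2*(14 + 16)²)² = (2*30²)² = (2*900)² = 1800² = 3240000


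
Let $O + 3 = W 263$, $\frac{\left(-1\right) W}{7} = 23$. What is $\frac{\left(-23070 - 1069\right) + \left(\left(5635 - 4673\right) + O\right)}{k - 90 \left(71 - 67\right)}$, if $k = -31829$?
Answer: $\frac{65523}{32189} \approx 2.0356$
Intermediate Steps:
$W = -161$ ($W = \left(-7\right) 23 = -161$)
$O = -42346$ ($O = -3 - 42343 = -42346$)
$\frac{\left(-23070 - 1069\right) + \left(\left(5635 - 4673\right) + O\right)}{k - 90 \left(71 - 67\right)} = \frac{\left(-23070 - 1069\right) + \left(\left(5635 - 4673\right) - 42346\right)}{-31829 - 90 \left(71 - 67\right)} = \frac{-24139 + \left(962 - 42346\right)}{-31829 - 360} = \frac{-24139 - 41384}{-31829 - 360} = - \frac{65523}{-32189} = \left(-65523\right) \left(- \frac{1}{32189}\right) = \frac{65523}{32189}$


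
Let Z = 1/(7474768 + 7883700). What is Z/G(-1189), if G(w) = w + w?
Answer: -1/36522436904 ≈ -2.7380e-11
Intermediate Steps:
Z = 1/15358468 ≈ 6.5111e-8
G(w) = 2*w
Z/G(-1189) = 1/(15358468*((2*(-1189)))) = (1/15358468)/(-2378) = (1/15358468)*(-1/2378) = -1/36522436904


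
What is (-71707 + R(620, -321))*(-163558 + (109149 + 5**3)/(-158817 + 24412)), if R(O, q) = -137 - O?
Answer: 1592984971738496/134405 ≈ 1.1852e+10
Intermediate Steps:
(-71707 + R(620, -321))*(-163558 + (109149 + 5**3)/(-158817 + 24412)) = (-71707 + (-137 - 1*620))*(-163558 + (109149 + 5**3)/(-158817 + 24412)) = (-71707 + (-137 - 620))*(-163558 + (109149 + 125)/(-134405)) = (-71707 - 757)*(-163558 + 109274*(-1/134405)) = -72464*(-163558 - 109274/134405) = -72464*(-21983122264/134405) = 1592984971738496/134405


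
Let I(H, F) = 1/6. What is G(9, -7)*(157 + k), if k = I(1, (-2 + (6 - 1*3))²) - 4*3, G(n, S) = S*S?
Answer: 42679/6 ≈ 7113.2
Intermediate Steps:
G(n, S) = S²
I(H, F) = ⅙
k = -71/6 (k = ⅙ - 4*3 = ⅙ - 12 = -71/6 ≈ -11.833)
G(9, -7)*(157 + k) = (-7)²*(157 - 71/6) = 49*(871/6) = 42679/6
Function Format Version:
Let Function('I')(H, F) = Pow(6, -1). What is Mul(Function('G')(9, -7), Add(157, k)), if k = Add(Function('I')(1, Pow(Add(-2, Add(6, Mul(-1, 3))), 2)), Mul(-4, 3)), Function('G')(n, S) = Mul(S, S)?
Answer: Rational(42679, 6) ≈ 7113.2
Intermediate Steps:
Function('G')(n, S) = Pow(S, 2)
Function('I')(H, F) = Rational(1, 6)
k = Rational(-71, 6) (k = Add(Rational(1, 6), Mul(-4, 3)) = Add(Rational(1, 6), -12) = Rational(-71, 6) ≈ -11.833)
Mul(Function('G')(9, -7), Add(157, k)) = Mul(Pow(-7, 2), Add(157, Rational(-71, 6))) = Mul(49, Rational(871, 6)) = Rational(42679, 6)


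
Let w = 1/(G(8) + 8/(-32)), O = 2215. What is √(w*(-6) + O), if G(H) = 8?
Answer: √2127871/31 ≈ 47.056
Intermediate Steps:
w = 4/31 (w = 1/(8 + 8/(-32)) = 1/(8 + 8*(-1/32)) = 1/(8 - ¼) = 1/(31/4) = 4/31 ≈ 0.12903)
√(w*(-6) + O) = √((4/31)*(-6) + 2215) = √(-24/31 + 2215) = √(68641/31) = √2127871/31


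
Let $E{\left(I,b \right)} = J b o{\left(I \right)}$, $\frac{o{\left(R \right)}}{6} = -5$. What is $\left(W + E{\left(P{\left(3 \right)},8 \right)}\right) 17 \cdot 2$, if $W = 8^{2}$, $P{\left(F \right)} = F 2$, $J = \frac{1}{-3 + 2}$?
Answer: $10336$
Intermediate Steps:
$J = -1$ ($J = \frac{1}{-1} = -1$)
$P{\left(F \right)} = 2 F$
$W = 64$
$o{\left(R \right)} = -30$ ($o{\left(R \right)} = 6 \left(-5\right) = -30$)
$E{\left(I,b \right)} = 30 b$ ($E{\left(I,b \right)} = - b \left(-30\right) = 30 b$)
$\left(W + E{\left(P{\left(3 \right)},8 \right)}\right) 17 \cdot 2 = \left(64 + 30 \cdot 8\right) 17 \cdot 2 = \left(64 + 240\right) 34 = 304 \cdot 34 = 10336$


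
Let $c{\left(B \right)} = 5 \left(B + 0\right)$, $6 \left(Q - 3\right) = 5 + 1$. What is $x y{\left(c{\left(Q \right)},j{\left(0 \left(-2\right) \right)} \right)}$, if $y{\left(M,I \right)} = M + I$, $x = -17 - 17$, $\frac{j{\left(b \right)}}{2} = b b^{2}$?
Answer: $-680$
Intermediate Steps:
$Q = 4$ ($Q = 3 + \frac{5 + 1}{6} = 3 + \frac{1}{6} \cdot 6 = 3 + 1 = 4$)
$j{\left(b \right)} = 2 b^{3}$ ($j{\left(b \right)} = 2 b b^{2} = 2 b^{3}$)
$x = -34$
$c{\left(B \right)} = 5 B$
$y{\left(M,I \right)} = I + M$
$x y{\left(c{\left(Q \right)},j{\left(0 \left(-2\right) \right)} \right)} = - 34 \left(2 \left(0 \left(-2\right)\right)^{3} + 5 \cdot 4\right) = - 34 \left(2 \cdot 0^{3} + 20\right) = - 34 \left(2 \cdot 0 + 20\right) = - 34 \left(0 + 20\right) = \left(-34\right) 20 = -680$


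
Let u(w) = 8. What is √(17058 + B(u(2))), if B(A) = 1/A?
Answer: 7*√5570/4 ≈ 130.61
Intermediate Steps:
√(17058 + B(u(2))) = √(17058 + 1/8) = √(17058 + ⅛) = √(136465/8) = 7*√5570/4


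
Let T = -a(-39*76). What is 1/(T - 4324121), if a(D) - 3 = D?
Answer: -1/4321160 ≈ -2.3142e-7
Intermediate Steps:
a(D) = 3 + D
T = 2961 (T = -(3 - 39*76) = -(3 - 2964) = -1*(-2961) = 2961)
1/(T - 4324121) = 1/(2961 - 4324121) = 1/(-4321160) = -1/4321160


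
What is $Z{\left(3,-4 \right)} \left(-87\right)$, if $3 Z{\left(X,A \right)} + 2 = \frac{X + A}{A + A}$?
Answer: $\frac{435}{8} \approx 54.375$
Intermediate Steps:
$Z{\left(X,A \right)} = - \frac{2}{3} + \frac{A + X}{6 A}$ ($Z{\left(X,A \right)} = - \frac{2}{3} + \frac{\left(X + A\right) \frac{1}{A + A}}{3} = - \frac{2}{3} + \frac{\left(A + X\right) \frac{1}{2 A}}{3} = - \frac{2}{3} + \frac{\frac{1}{2} \frac{1}{A} \left(A + X\right)}{3} = - \frac{2}{3} + \frac{A + X}{6 A}$)
$Z{\left(3,-4 \right)} \left(-87\right) = \frac{3 - -12}{6 \left(-4\right)} \left(-87\right) = \frac{1}{6} \left(- \frac{1}{4}\right) \left(3 + 12\right) \left(-87\right) = \frac{1}{6} \left(- \frac{1}{4}\right) 15 \left(-87\right) = \left(- \frac{5}{8}\right) \left(-87\right) = \frac{435}{8}$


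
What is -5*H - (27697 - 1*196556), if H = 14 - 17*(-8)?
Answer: 168109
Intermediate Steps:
H = 150 (H = 14 + 136 = 150)
-5*H - (27697 - 1*196556) = -5*150 - (27697 - 1*196556) = -750 - (27697 - 196556) = -750 - 1*(-168859) = -750 + 168859 = 168109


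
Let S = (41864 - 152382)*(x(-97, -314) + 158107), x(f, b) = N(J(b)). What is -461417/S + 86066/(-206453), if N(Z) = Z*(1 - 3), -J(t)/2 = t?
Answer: -1491846698106087/3578833607552554 ≈ -0.41685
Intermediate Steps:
J(t) = -2*t
N(Z) = -2*Z (N(Z) = Z*(-2) = -2*Z)
x(f, b) = 4*b (x(f, b) = -(-4)*b = 4*b)
S = -17334858818 (S = (41864 - 152382)*(4*(-314) + 158107) = -110518*(-1256 + 158107) = -110518*156851 = -17334858818)
-461417/S + 86066/(-206453) = -461417/(-17334858818) + 86066/(-206453) = -461417*(-1/17334858818) + 86066*(-1/206453) = 461417/17334858818 - 86066/206453 = -1491846698106087/3578833607552554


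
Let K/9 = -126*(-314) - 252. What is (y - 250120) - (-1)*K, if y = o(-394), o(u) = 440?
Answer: 104128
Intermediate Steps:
y = 440
K = 353808 (K = 9*(-126*(-314) - 252) = 9*(39564 - 252) = 9*39312 = 353808)
(y - 250120) - (-1)*K = (440 - 250120) - (-1)*353808 = -249680 - 1*(-353808) = -249680 + 353808 = 104128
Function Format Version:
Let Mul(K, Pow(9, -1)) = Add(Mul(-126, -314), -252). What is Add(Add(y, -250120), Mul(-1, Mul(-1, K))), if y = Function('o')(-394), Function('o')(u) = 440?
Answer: 104128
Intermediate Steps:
y = 440
K = 353808 (K = Mul(9, Add(Mul(-126, -314), -252)) = Mul(9, Add(39564, -252)) = Mul(9, 39312) = 353808)
Add(Add(y, -250120), Mul(-1, Mul(-1, K))) = Add(Add(440, -250120), Mul(-1, Mul(-1, 353808))) = Add(-249680, Mul(-1, -353808)) = Add(-249680, 353808) = 104128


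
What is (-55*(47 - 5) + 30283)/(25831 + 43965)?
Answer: 27973/69796 ≈ 0.40078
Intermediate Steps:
(-55*(47 - 5) + 30283)/(25831 + 43965) = (-55*42 + 30283)/69796 = (-2310 + 30283)*(1/69796) = 27973*(1/69796) = 27973/69796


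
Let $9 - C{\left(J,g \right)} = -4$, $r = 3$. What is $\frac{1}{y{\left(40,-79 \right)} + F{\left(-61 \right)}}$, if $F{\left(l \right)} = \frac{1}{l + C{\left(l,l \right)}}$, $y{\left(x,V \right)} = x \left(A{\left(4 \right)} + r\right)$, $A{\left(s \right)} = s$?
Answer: $\frac{48}{13439} \approx 0.0035717$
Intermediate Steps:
$C{\left(J,g \right)} = 13$ ($C{\left(J,g \right)} = 9 - -4 = 9 + 4 = 13$)
$y{\left(x,V \right)} = 7 x$ ($y{\left(x,V \right)} = x \left(4 + 3\right) = x 7 = 7 x$)
$F{\left(l \right)} = \frac{1}{13 + l}$ ($F{\left(l \right)} = \frac{1}{l + 13} = \frac{1}{13 + l}$)
$\frac{1}{y{\left(40,-79 \right)} + F{\left(-61 \right)}} = \frac{1}{7 \cdot 40 + \frac{1}{13 - 61}} = \frac{1}{280 + \frac{1}{-48}} = \frac{1}{280 - \frac{1}{48}} = \frac{1}{\frac{13439}{48}} = \frac{48}{13439}$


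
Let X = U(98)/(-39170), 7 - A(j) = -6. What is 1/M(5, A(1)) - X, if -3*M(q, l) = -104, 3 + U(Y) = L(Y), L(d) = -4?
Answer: 58391/2036840 ≈ 0.028667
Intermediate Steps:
U(Y) = -7 (U(Y) = -3 - 4 = -7)
A(j) = 13 (A(j) = 7 - 1*(-6) = 7 + 6 = 13)
M(q, l) = 104/3 (M(q, l) = -1/3*(-104) = 104/3)
X = 7/39170 (X = -7/(-39170) = -7*(-1/39170) = 7/39170 ≈ 0.00017871)
1/M(5, A(1)) - X = 1/(104/3) - 1*7/39170 = 3/104 - 7/39170 = 58391/2036840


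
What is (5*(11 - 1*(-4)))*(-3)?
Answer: -225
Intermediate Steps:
(5*(11 - 1*(-4)))*(-3) = (5*(11 + 4))*(-3) = (5*15)*(-3) = 75*(-3) = -225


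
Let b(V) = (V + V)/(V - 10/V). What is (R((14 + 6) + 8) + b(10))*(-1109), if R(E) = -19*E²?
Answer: 148654796/9 ≈ 1.6517e+7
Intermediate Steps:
b(V) = 2*V/(V - 10/V) (b(V) = (2*V)/(V - 10/V) = 2*V/(V - 10/V))
(R((14 + 6) + 8) + b(10))*(-1109) = (-19*((14 + 6) + 8)² + 2*10²/(-10 + 10²))*(-1109) = (-19*(20 + 8)² + 2*100/(-10 + 100))*(-1109) = (-19*28² + 2*100/90)*(-1109) = (-19*784 + 2*100*(1/90))*(-1109) = (-14896 + 20/9)*(-1109) = -134044/9*(-1109) = 148654796/9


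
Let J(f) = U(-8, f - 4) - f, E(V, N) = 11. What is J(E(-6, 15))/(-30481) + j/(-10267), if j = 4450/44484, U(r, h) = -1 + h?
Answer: 97633895/632781719394 ≈ 0.00015429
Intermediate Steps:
J(f) = -5 (J(f) = (-1 + (f - 4)) - f = (-1 + (-4 + f)) - f = (-5 + f) - f = -5)
j = 2225/22242 (j = 4450*(1/44484) = 2225/22242 ≈ 0.10004)
J(E(-6, 15))/(-30481) + j/(-10267) = -5/(-30481) + (2225/22242)/(-10267) = -5*(-1/30481) + (2225/22242)*(-1/10267) = 5/30481 - 2225/228358614 = 97633895/632781719394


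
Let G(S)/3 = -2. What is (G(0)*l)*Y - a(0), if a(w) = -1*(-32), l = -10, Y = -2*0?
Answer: -32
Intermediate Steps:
Y = 0
G(S) = -6 (G(S) = 3*(-2) = -6)
a(w) = 32
(G(0)*l)*Y - a(0) = -6*(-10)*0 - 1*32 = 60*0 - 32 = 0 - 32 = -32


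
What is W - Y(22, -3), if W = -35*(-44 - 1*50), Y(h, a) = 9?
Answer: 3281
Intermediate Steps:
W = 3290 (W = -35*(-44 - 50) = -35*(-94) = 3290)
W - Y(22, -3) = 3290 - 1*9 = 3290 - 9 = 3281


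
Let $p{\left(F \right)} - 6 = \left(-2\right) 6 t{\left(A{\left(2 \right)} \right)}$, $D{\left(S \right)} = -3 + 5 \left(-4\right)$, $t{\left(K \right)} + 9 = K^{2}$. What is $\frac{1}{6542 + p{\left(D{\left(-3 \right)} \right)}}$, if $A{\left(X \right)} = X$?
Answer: $\frac{1}{6608} \approx 0.00015133$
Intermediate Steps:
$t{\left(K \right)} = -9 + K^{2}$
$D{\left(S \right)} = -23$ ($D{\left(S \right)} = -3 - 20 = -23$)
$p{\left(F \right)} = 66$ ($p{\left(F \right)} = 6 + \left(-2\right) 6 \left(-9 + 2^{2}\right) = 6 - 12 \left(-9 + 4\right) = 6 - -60 = 6 + 60 = 66$)
$\frac{1}{6542 + p{\left(D{\left(-3 \right)} \right)}} = \frac{1}{6542 + 66} = \frac{1}{6608}$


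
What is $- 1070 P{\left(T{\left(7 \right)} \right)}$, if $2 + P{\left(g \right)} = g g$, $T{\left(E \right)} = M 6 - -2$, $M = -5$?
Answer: $-836740$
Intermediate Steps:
$T{\left(E \right)} = -28$ ($T{\left(E \right)} = \left(-5\right) 6 - -2 = -30 + 2 = -28$)
$P{\left(g \right)} = -2 + g^{2}$ ($P{\left(g \right)} = -2 + g g = -2 + g^{2}$)
$- 1070 P{\left(T{\left(7 \right)} \right)} = - 1070 \left(-2 + \left(-28\right)^{2}\right) = - 1070 \left(-2 + 784\right) = \left(-1070\right) 782 = -836740$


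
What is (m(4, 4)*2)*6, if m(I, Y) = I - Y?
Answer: 0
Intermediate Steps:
(m(4, 4)*2)*6 = ((4 - 1*4)*2)*6 = ((4 - 4)*2)*6 = (0*2)*6 = 0*6 = 0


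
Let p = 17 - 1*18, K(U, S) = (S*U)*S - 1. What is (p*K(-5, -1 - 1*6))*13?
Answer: 3198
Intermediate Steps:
K(U, S) = -1 + U*S**2 (K(U, S) = U*S**2 - 1 = -1 + U*S**2)
p = -1 (p = 17 - 18 = -1)
(p*K(-5, -1 - 1*6))*13 = -(-1 - 5*(-1 - 1*6)**2)*13 = -(-1 - 5*(-1 - 6)**2)*13 = -(-1 - 5*(-7)**2)*13 = -(-1 - 5*49)*13 = -(-1 - 245)*13 = -1*(-246)*13 = 246*13 = 3198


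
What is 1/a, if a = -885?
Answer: -1/885 ≈ -0.0011299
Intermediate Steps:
1/a = 1/(-885) = -1/885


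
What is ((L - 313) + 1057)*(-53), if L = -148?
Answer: -31588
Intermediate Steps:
((L - 313) + 1057)*(-53) = ((-148 - 313) + 1057)*(-53) = (-461 + 1057)*(-53) = 596*(-53) = -31588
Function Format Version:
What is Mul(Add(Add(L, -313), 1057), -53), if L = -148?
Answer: -31588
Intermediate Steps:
Mul(Add(Add(L, -313), 1057), -53) = Mul(Add(Add(-148, -313), 1057), -53) = Mul(Add(-461, 1057), -53) = Mul(596, -53) = -31588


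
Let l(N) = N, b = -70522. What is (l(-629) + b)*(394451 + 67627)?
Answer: -32877311778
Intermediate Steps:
(l(-629) + b)*(394451 + 67627) = (-629 - 70522)*(394451 + 67627) = -71151*462078 = -32877311778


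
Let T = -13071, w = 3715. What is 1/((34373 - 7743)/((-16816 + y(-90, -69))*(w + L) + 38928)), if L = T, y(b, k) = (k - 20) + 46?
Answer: 78885866/13315 ≈ 5924.6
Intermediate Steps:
y(b, k) = 26 + k (y(b, k) = (-20 + k) + 46 = 26 + k)
L = -13071
1/((34373 - 7743)/((-16816 + y(-90, -69))*(w + L) + 38928)) = 1/((34373 - 7743)/((-16816 + (26 - 69))*(3715 - 13071) + 38928)) = 1/(26630/((-16816 - 43)*(-9356) + 38928)) = 1/(26630/(-16859*(-9356) + 38928)) = 1/(26630/(157732804 + 38928)) = 1/(26630/157771732) = 1/(26630*(1/157771732)) = 1/(13315/78885866) = 78885866/13315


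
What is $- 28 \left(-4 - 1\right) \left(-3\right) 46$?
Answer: $-19320$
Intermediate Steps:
$- 28 \left(-4 - 1\right) \left(-3\right) 46 = - 28 \left(\left(-5\right) \left(-3\right)\right) 46 = \left(-28\right) 15 \cdot 46 = \left(-420\right) 46 = -19320$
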